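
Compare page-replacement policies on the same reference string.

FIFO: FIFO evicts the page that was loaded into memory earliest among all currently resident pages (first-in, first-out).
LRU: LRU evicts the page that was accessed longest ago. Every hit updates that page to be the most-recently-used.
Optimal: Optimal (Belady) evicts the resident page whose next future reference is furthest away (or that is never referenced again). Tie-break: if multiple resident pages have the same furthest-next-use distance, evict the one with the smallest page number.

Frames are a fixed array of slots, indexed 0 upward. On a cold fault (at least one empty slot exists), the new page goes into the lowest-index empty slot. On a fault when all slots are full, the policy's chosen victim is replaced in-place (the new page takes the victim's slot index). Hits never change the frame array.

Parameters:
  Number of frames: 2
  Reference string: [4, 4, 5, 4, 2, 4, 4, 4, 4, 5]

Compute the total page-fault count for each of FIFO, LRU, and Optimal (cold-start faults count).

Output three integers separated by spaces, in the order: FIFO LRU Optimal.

--- FIFO ---
  step 0: ref 4 -> FAULT, frames=[4,-] (faults so far: 1)
  step 1: ref 4 -> HIT, frames=[4,-] (faults so far: 1)
  step 2: ref 5 -> FAULT, frames=[4,5] (faults so far: 2)
  step 3: ref 4 -> HIT, frames=[4,5] (faults so far: 2)
  step 4: ref 2 -> FAULT, evict 4, frames=[2,5] (faults so far: 3)
  step 5: ref 4 -> FAULT, evict 5, frames=[2,4] (faults so far: 4)
  step 6: ref 4 -> HIT, frames=[2,4] (faults so far: 4)
  step 7: ref 4 -> HIT, frames=[2,4] (faults so far: 4)
  step 8: ref 4 -> HIT, frames=[2,4] (faults so far: 4)
  step 9: ref 5 -> FAULT, evict 2, frames=[5,4] (faults so far: 5)
  FIFO total faults: 5
--- LRU ---
  step 0: ref 4 -> FAULT, frames=[4,-] (faults so far: 1)
  step 1: ref 4 -> HIT, frames=[4,-] (faults so far: 1)
  step 2: ref 5 -> FAULT, frames=[4,5] (faults so far: 2)
  step 3: ref 4 -> HIT, frames=[4,5] (faults so far: 2)
  step 4: ref 2 -> FAULT, evict 5, frames=[4,2] (faults so far: 3)
  step 5: ref 4 -> HIT, frames=[4,2] (faults so far: 3)
  step 6: ref 4 -> HIT, frames=[4,2] (faults so far: 3)
  step 7: ref 4 -> HIT, frames=[4,2] (faults so far: 3)
  step 8: ref 4 -> HIT, frames=[4,2] (faults so far: 3)
  step 9: ref 5 -> FAULT, evict 2, frames=[4,5] (faults so far: 4)
  LRU total faults: 4
--- Optimal ---
  step 0: ref 4 -> FAULT, frames=[4,-] (faults so far: 1)
  step 1: ref 4 -> HIT, frames=[4,-] (faults so far: 1)
  step 2: ref 5 -> FAULT, frames=[4,5] (faults so far: 2)
  step 3: ref 4 -> HIT, frames=[4,5] (faults so far: 2)
  step 4: ref 2 -> FAULT, evict 5, frames=[4,2] (faults so far: 3)
  step 5: ref 4 -> HIT, frames=[4,2] (faults so far: 3)
  step 6: ref 4 -> HIT, frames=[4,2] (faults so far: 3)
  step 7: ref 4 -> HIT, frames=[4,2] (faults so far: 3)
  step 8: ref 4 -> HIT, frames=[4,2] (faults so far: 3)
  step 9: ref 5 -> FAULT, evict 2, frames=[4,5] (faults so far: 4)
  Optimal total faults: 4

Answer: 5 4 4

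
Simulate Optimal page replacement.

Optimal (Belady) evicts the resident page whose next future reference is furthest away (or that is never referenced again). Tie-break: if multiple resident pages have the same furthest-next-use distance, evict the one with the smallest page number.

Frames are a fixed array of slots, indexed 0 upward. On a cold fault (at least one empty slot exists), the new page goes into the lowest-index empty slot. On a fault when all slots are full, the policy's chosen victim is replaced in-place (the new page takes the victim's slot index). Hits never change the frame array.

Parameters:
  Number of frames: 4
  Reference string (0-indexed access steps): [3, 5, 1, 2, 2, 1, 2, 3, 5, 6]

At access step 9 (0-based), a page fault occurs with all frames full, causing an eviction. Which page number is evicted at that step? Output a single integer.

Step 0: ref 3 -> FAULT, frames=[3,-,-,-]
Step 1: ref 5 -> FAULT, frames=[3,5,-,-]
Step 2: ref 1 -> FAULT, frames=[3,5,1,-]
Step 3: ref 2 -> FAULT, frames=[3,5,1,2]
Step 4: ref 2 -> HIT, frames=[3,5,1,2]
Step 5: ref 1 -> HIT, frames=[3,5,1,2]
Step 6: ref 2 -> HIT, frames=[3,5,1,2]
Step 7: ref 3 -> HIT, frames=[3,5,1,2]
Step 8: ref 5 -> HIT, frames=[3,5,1,2]
Step 9: ref 6 -> FAULT, evict 1, frames=[3,5,6,2]
At step 9: evicted page 1

Answer: 1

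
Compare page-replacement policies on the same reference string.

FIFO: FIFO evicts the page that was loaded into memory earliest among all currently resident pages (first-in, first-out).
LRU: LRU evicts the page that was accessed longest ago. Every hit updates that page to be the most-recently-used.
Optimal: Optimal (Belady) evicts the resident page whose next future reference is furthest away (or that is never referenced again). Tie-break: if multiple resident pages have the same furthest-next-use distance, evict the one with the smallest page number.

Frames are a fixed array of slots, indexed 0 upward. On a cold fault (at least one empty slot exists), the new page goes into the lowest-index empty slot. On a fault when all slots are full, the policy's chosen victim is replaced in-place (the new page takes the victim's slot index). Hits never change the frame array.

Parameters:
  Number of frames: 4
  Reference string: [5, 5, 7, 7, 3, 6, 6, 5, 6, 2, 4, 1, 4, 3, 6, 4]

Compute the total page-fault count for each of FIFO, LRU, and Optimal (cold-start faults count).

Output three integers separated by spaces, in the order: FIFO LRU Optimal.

Answer: 9 9 7

Derivation:
--- FIFO ---
  step 0: ref 5 -> FAULT, frames=[5,-,-,-] (faults so far: 1)
  step 1: ref 5 -> HIT, frames=[5,-,-,-] (faults so far: 1)
  step 2: ref 7 -> FAULT, frames=[5,7,-,-] (faults so far: 2)
  step 3: ref 7 -> HIT, frames=[5,7,-,-] (faults so far: 2)
  step 4: ref 3 -> FAULT, frames=[5,7,3,-] (faults so far: 3)
  step 5: ref 6 -> FAULT, frames=[5,7,3,6] (faults so far: 4)
  step 6: ref 6 -> HIT, frames=[5,7,3,6] (faults so far: 4)
  step 7: ref 5 -> HIT, frames=[5,7,3,6] (faults so far: 4)
  step 8: ref 6 -> HIT, frames=[5,7,3,6] (faults so far: 4)
  step 9: ref 2 -> FAULT, evict 5, frames=[2,7,3,6] (faults so far: 5)
  step 10: ref 4 -> FAULT, evict 7, frames=[2,4,3,6] (faults so far: 6)
  step 11: ref 1 -> FAULT, evict 3, frames=[2,4,1,6] (faults so far: 7)
  step 12: ref 4 -> HIT, frames=[2,4,1,6] (faults so far: 7)
  step 13: ref 3 -> FAULT, evict 6, frames=[2,4,1,3] (faults so far: 8)
  step 14: ref 6 -> FAULT, evict 2, frames=[6,4,1,3] (faults so far: 9)
  step 15: ref 4 -> HIT, frames=[6,4,1,3] (faults so far: 9)
  FIFO total faults: 9
--- LRU ---
  step 0: ref 5 -> FAULT, frames=[5,-,-,-] (faults so far: 1)
  step 1: ref 5 -> HIT, frames=[5,-,-,-] (faults so far: 1)
  step 2: ref 7 -> FAULT, frames=[5,7,-,-] (faults so far: 2)
  step 3: ref 7 -> HIT, frames=[5,7,-,-] (faults so far: 2)
  step 4: ref 3 -> FAULT, frames=[5,7,3,-] (faults so far: 3)
  step 5: ref 6 -> FAULT, frames=[5,7,3,6] (faults so far: 4)
  step 6: ref 6 -> HIT, frames=[5,7,3,6] (faults so far: 4)
  step 7: ref 5 -> HIT, frames=[5,7,3,6] (faults so far: 4)
  step 8: ref 6 -> HIT, frames=[5,7,3,6] (faults so far: 4)
  step 9: ref 2 -> FAULT, evict 7, frames=[5,2,3,6] (faults so far: 5)
  step 10: ref 4 -> FAULT, evict 3, frames=[5,2,4,6] (faults so far: 6)
  step 11: ref 1 -> FAULT, evict 5, frames=[1,2,4,6] (faults so far: 7)
  step 12: ref 4 -> HIT, frames=[1,2,4,6] (faults so far: 7)
  step 13: ref 3 -> FAULT, evict 6, frames=[1,2,4,3] (faults so far: 8)
  step 14: ref 6 -> FAULT, evict 2, frames=[1,6,4,3] (faults so far: 9)
  step 15: ref 4 -> HIT, frames=[1,6,4,3] (faults so far: 9)
  LRU total faults: 9
--- Optimal ---
  step 0: ref 5 -> FAULT, frames=[5,-,-,-] (faults so far: 1)
  step 1: ref 5 -> HIT, frames=[5,-,-,-] (faults so far: 1)
  step 2: ref 7 -> FAULT, frames=[5,7,-,-] (faults so far: 2)
  step 3: ref 7 -> HIT, frames=[5,7,-,-] (faults so far: 2)
  step 4: ref 3 -> FAULT, frames=[5,7,3,-] (faults so far: 3)
  step 5: ref 6 -> FAULT, frames=[5,7,3,6] (faults so far: 4)
  step 6: ref 6 -> HIT, frames=[5,7,3,6] (faults so far: 4)
  step 7: ref 5 -> HIT, frames=[5,7,3,6] (faults so far: 4)
  step 8: ref 6 -> HIT, frames=[5,7,3,6] (faults so far: 4)
  step 9: ref 2 -> FAULT, evict 5, frames=[2,7,3,6] (faults so far: 5)
  step 10: ref 4 -> FAULT, evict 2, frames=[4,7,3,6] (faults so far: 6)
  step 11: ref 1 -> FAULT, evict 7, frames=[4,1,3,6] (faults so far: 7)
  step 12: ref 4 -> HIT, frames=[4,1,3,6] (faults so far: 7)
  step 13: ref 3 -> HIT, frames=[4,1,3,6] (faults so far: 7)
  step 14: ref 6 -> HIT, frames=[4,1,3,6] (faults so far: 7)
  step 15: ref 4 -> HIT, frames=[4,1,3,6] (faults so far: 7)
  Optimal total faults: 7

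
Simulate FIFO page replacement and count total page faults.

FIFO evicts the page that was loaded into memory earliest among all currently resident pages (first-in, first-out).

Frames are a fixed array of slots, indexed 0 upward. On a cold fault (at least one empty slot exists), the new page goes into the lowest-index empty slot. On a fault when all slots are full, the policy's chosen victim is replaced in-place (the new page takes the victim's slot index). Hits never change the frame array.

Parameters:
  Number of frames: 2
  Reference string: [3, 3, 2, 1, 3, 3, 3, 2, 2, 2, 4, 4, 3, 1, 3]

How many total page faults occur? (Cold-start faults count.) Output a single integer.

Step 0: ref 3 → FAULT, frames=[3,-]
Step 1: ref 3 → HIT, frames=[3,-]
Step 2: ref 2 → FAULT, frames=[3,2]
Step 3: ref 1 → FAULT (evict 3), frames=[1,2]
Step 4: ref 3 → FAULT (evict 2), frames=[1,3]
Step 5: ref 3 → HIT, frames=[1,3]
Step 6: ref 3 → HIT, frames=[1,3]
Step 7: ref 2 → FAULT (evict 1), frames=[2,3]
Step 8: ref 2 → HIT, frames=[2,3]
Step 9: ref 2 → HIT, frames=[2,3]
Step 10: ref 4 → FAULT (evict 3), frames=[2,4]
Step 11: ref 4 → HIT, frames=[2,4]
Step 12: ref 3 → FAULT (evict 2), frames=[3,4]
Step 13: ref 1 → FAULT (evict 4), frames=[3,1]
Step 14: ref 3 → HIT, frames=[3,1]
Total faults: 8

Answer: 8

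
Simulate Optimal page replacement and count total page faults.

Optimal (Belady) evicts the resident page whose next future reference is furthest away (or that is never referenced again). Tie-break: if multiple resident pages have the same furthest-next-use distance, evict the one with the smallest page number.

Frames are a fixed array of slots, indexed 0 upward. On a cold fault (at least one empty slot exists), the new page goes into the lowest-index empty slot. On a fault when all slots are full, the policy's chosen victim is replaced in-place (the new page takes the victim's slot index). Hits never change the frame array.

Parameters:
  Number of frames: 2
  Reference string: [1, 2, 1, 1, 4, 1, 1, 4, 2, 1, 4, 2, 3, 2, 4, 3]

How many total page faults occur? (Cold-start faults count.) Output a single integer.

Step 0: ref 1 → FAULT, frames=[1,-]
Step 1: ref 2 → FAULT, frames=[1,2]
Step 2: ref 1 → HIT, frames=[1,2]
Step 3: ref 1 → HIT, frames=[1,2]
Step 4: ref 4 → FAULT (evict 2), frames=[1,4]
Step 5: ref 1 → HIT, frames=[1,4]
Step 6: ref 1 → HIT, frames=[1,4]
Step 7: ref 4 → HIT, frames=[1,4]
Step 8: ref 2 → FAULT (evict 4), frames=[1,2]
Step 9: ref 1 → HIT, frames=[1,2]
Step 10: ref 4 → FAULT (evict 1), frames=[4,2]
Step 11: ref 2 → HIT, frames=[4,2]
Step 12: ref 3 → FAULT (evict 4), frames=[3,2]
Step 13: ref 2 → HIT, frames=[3,2]
Step 14: ref 4 → FAULT (evict 2), frames=[3,4]
Step 15: ref 3 → HIT, frames=[3,4]
Total faults: 7

Answer: 7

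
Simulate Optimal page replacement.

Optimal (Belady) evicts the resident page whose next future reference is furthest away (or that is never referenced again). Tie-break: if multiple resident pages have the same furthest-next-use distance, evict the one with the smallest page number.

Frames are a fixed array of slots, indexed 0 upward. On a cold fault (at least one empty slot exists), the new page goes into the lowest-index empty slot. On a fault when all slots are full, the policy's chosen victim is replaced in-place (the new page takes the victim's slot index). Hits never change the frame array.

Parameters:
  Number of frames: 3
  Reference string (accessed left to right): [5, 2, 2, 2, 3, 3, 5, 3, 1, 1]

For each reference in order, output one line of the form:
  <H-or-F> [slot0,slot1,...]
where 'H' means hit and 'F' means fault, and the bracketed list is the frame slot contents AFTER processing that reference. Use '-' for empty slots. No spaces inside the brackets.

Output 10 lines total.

F [5,-,-]
F [5,2,-]
H [5,2,-]
H [5,2,-]
F [5,2,3]
H [5,2,3]
H [5,2,3]
H [5,2,3]
F [5,1,3]
H [5,1,3]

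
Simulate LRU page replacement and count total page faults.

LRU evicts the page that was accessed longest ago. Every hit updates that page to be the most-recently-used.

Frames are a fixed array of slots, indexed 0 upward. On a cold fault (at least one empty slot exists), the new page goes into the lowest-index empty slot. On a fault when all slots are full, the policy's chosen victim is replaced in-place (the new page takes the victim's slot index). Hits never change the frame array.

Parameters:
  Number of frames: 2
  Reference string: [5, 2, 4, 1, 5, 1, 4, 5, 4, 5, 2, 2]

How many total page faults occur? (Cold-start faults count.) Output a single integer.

Step 0: ref 5 → FAULT, frames=[5,-]
Step 1: ref 2 → FAULT, frames=[5,2]
Step 2: ref 4 → FAULT (evict 5), frames=[4,2]
Step 3: ref 1 → FAULT (evict 2), frames=[4,1]
Step 4: ref 5 → FAULT (evict 4), frames=[5,1]
Step 5: ref 1 → HIT, frames=[5,1]
Step 6: ref 4 → FAULT (evict 5), frames=[4,1]
Step 7: ref 5 → FAULT (evict 1), frames=[4,5]
Step 8: ref 4 → HIT, frames=[4,5]
Step 9: ref 5 → HIT, frames=[4,5]
Step 10: ref 2 → FAULT (evict 4), frames=[2,5]
Step 11: ref 2 → HIT, frames=[2,5]
Total faults: 8

Answer: 8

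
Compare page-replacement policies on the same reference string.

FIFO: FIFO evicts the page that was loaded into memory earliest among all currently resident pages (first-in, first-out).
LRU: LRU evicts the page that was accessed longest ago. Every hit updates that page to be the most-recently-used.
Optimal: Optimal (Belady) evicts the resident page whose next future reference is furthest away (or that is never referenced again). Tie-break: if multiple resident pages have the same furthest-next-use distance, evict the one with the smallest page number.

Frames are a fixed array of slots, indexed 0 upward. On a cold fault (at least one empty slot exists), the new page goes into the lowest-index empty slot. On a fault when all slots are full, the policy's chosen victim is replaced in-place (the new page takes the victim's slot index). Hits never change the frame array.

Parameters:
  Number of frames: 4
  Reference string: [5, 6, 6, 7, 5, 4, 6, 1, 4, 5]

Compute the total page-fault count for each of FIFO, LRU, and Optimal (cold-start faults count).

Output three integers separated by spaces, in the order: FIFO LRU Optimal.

Answer: 6 5 5

Derivation:
--- FIFO ---
  step 0: ref 5 -> FAULT, frames=[5,-,-,-] (faults so far: 1)
  step 1: ref 6 -> FAULT, frames=[5,6,-,-] (faults so far: 2)
  step 2: ref 6 -> HIT, frames=[5,6,-,-] (faults so far: 2)
  step 3: ref 7 -> FAULT, frames=[5,6,7,-] (faults so far: 3)
  step 4: ref 5 -> HIT, frames=[5,6,7,-] (faults so far: 3)
  step 5: ref 4 -> FAULT, frames=[5,6,7,4] (faults so far: 4)
  step 6: ref 6 -> HIT, frames=[5,6,7,4] (faults so far: 4)
  step 7: ref 1 -> FAULT, evict 5, frames=[1,6,7,4] (faults so far: 5)
  step 8: ref 4 -> HIT, frames=[1,6,7,4] (faults so far: 5)
  step 9: ref 5 -> FAULT, evict 6, frames=[1,5,7,4] (faults so far: 6)
  FIFO total faults: 6
--- LRU ---
  step 0: ref 5 -> FAULT, frames=[5,-,-,-] (faults so far: 1)
  step 1: ref 6 -> FAULT, frames=[5,6,-,-] (faults so far: 2)
  step 2: ref 6 -> HIT, frames=[5,6,-,-] (faults so far: 2)
  step 3: ref 7 -> FAULT, frames=[5,6,7,-] (faults so far: 3)
  step 4: ref 5 -> HIT, frames=[5,6,7,-] (faults so far: 3)
  step 5: ref 4 -> FAULT, frames=[5,6,7,4] (faults so far: 4)
  step 6: ref 6 -> HIT, frames=[5,6,7,4] (faults so far: 4)
  step 7: ref 1 -> FAULT, evict 7, frames=[5,6,1,4] (faults so far: 5)
  step 8: ref 4 -> HIT, frames=[5,6,1,4] (faults so far: 5)
  step 9: ref 5 -> HIT, frames=[5,6,1,4] (faults so far: 5)
  LRU total faults: 5
--- Optimal ---
  step 0: ref 5 -> FAULT, frames=[5,-,-,-] (faults so far: 1)
  step 1: ref 6 -> FAULT, frames=[5,6,-,-] (faults so far: 2)
  step 2: ref 6 -> HIT, frames=[5,6,-,-] (faults so far: 2)
  step 3: ref 7 -> FAULT, frames=[5,6,7,-] (faults so far: 3)
  step 4: ref 5 -> HIT, frames=[5,6,7,-] (faults so far: 3)
  step 5: ref 4 -> FAULT, frames=[5,6,7,4] (faults so far: 4)
  step 6: ref 6 -> HIT, frames=[5,6,7,4] (faults so far: 4)
  step 7: ref 1 -> FAULT, evict 6, frames=[5,1,7,4] (faults so far: 5)
  step 8: ref 4 -> HIT, frames=[5,1,7,4] (faults so far: 5)
  step 9: ref 5 -> HIT, frames=[5,1,7,4] (faults so far: 5)
  Optimal total faults: 5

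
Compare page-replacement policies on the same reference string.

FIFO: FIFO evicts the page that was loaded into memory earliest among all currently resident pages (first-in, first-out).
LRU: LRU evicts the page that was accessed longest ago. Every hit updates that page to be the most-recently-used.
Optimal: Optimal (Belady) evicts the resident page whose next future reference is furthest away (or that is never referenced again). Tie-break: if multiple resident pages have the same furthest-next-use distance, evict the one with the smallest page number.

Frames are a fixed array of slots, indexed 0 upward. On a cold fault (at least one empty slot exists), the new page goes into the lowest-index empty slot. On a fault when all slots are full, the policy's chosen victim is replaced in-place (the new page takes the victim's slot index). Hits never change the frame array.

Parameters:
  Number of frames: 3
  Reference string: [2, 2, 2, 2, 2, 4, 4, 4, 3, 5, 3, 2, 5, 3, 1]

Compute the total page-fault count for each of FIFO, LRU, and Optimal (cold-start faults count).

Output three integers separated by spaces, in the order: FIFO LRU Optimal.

--- FIFO ---
  step 0: ref 2 -> FAULT, frames=[2,-,-] (faults so far: 1)
  step 1: ref 2 -> HIT, frames=[2,-,-] (faults so far: 1)
  step 2: ref 2 -> HIT, frames=[2,-,-] (faults so far: 1)
  step 3: ref 2 -> HIT, frames=[2,-,-] (faults so far: 1)
  step 4: ref 2 -> HIT, frames=[2,-,-] (faults so far: 1)
  step 5: ref 4 -> FAULT, frames=[2,4,-] (faults so far: 2)
  step 6: ref 4 -> HIT, frames=[2,4,-] (faults so far: 2)
  step 7: ref 4 -> HIT, frames=[2,4,-] (faults so far: 2)
  step 8: ref 3 -> FAULT, frames=[2,4,3] (faults so far: 3)
  step 9: ref 5 -> FAULT, evict 2, frames=[5,4,3] (faults so far: 4)
  step 10: ref 3 -> HIT, frames=[5,4,3] (faults so far: 4)
  step 11: ref 2 -> FAULT, evict 4, frames=[5,2,3] (faults so far: 5)
  step 12: ref 5 -> HIT, frames=[5,2,3] (faults so far: 5)
  step 13: ref 3 -> HIT, frames=[5,2,3] (faults so far: 5)
  step 14: ref 1 -> FAULT, evict 3, frames=[5,2,1] (faults so far: 6)
  FIFO total faults: 6
--- LRU ---
  step 0: ref 2 -> FAULT, frames=[2,-,-] (faults so far: 1)
  step 1: ref 2 -> HIT, frames=[2,-,-] (faults so far: 1)
  step 2: ref 2 -> HIT, frames=[2,-,-] (faults so far: 1)
  step 3: ref 2 -> HIT, frames=[2,-,-] (faults so far: 1)
  step 4: ref 2 -> HIT, frames=[2,-,-] (faults so far: 1)
  step 5: ref 4 -> FAULT, frames=[2,4,-] (faults so far: 2)
  step 6: ref 4 -> HIT, frames=[2,4,-] (faults so far: 2)
  step 7: ref 4 -> HIT, frames=[2,4,-] (faults so far: 2)
  step 8: ref 3 -> FAULT, frames=[2,4,3] (faults so far: 3)
  step 9: ref 5 -> FAULT, evict 2, frames=[5,4,3] (faults so far: 4)
  step 10: ref 3 -> HIT, frames=[5,4,3] (faults so far: 4)
  step 11: ref 2 -> FAULT, evict 4, frames=[5,2,3] (faults so far: 5)
  step 12: ref 5 -> HIT, frames=[5,2,3] (faults so far: 5)
  step 13: ref 3 -> HIT, frames=[5,2,3] (faults so far: 5)
  step 14: ref 1 -> FAULT, evict 2, frames=[5,1,3] (faults so far: 6)
  LRU total faults: 6
--- Optimal ---
  step 0: ref 2 -> FAULT, frames=[2,-,-] (faults so far: 1)
  step 1: ref 2 -> HIT, frames=[2,-,-] (faults so far: 1)
  step 2: ref 2 -> HIT, frames=[2,-,-] (faults so far: 1)
  step 3: ref 2 -> HIT, frames=[2,-,-] (faults so far: 1)
  step 4: ref 2 -> HIT, frames=[2,-,-] (faults so far: 1)
  step 5: ref 4 -> FAULT, frames=[2,4,-] (faults so far: 2)
  step 6: ref 4 -> HIT, frames=[2,4,-] (faults so far: 2)
  step 7: ref 4 -> HIT, frames=[2,4,-] (faults so far: 2)
  step 8: ref 3 -> FAULT, frames=[2,4,3] (faults so far: 3)
  step 9: ref 5 -> FAULT, evict 4, frames=[2,5,3] (faults so far: 4)
  step 10: ref 3 -> HIT, frames=[2,5,3] (faults so far: 4)
  step 11: ref 2 -> HIT, frames=[2,5,3] (faults so far: 4)
  step 12: ref 5 -> HIT, frames=[2,5,3] (faults so far: 4)
  step 13: ref 3 -> HIT, frames=[2,5,3] (faults so far: 4)
  step 14: ref 1 -> FAULT, evict 2, frames=[1,5,3] (faults so far: 5)
  Optimal total faults: 5

Answer: 6 6 5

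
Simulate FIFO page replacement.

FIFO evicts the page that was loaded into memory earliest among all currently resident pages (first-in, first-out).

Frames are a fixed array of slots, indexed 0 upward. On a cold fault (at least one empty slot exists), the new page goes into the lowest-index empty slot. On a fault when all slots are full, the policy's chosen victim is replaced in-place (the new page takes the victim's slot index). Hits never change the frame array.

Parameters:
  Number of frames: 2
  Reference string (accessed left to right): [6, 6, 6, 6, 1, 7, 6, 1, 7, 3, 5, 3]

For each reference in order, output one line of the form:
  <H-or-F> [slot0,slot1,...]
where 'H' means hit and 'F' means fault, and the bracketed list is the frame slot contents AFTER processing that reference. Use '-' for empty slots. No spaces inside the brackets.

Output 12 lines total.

F [6,-]
H [6,-]
H [6,-]
H [6,-]
F [6,1]
F [7,1]
F [7,6]
F [1,6]
F [1,7]
F [3,7]
F [3,5]
H [3,5]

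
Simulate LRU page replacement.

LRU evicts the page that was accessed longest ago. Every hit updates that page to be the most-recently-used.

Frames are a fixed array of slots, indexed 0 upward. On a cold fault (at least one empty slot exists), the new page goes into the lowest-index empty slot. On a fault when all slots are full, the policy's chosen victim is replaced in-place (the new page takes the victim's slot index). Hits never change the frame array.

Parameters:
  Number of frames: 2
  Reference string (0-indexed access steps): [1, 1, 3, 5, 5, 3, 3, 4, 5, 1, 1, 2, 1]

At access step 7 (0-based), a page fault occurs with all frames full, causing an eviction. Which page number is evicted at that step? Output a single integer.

Step 0: ref 1 -> FAULT, frames=[1,-]
Step 1: ref 1 -> HIT, frames=[1,-]
Step 2: ref 3 -> FAULT, frames=[1,3]
Step 3: ref 5 -> FAULT, evict 1, frames=[5,3]
Step 4: ref 5 -> HIT, frames=[5,3]
Step 5: ref 3 -> HIT, frames=[5,3]
Step 6: ref 3 -> HIT, frames=[5,3]
Step 7: ref 4 -> FAULT, evict 5, frames=[4,3]
At step 7: evicted page 5

Answer: 5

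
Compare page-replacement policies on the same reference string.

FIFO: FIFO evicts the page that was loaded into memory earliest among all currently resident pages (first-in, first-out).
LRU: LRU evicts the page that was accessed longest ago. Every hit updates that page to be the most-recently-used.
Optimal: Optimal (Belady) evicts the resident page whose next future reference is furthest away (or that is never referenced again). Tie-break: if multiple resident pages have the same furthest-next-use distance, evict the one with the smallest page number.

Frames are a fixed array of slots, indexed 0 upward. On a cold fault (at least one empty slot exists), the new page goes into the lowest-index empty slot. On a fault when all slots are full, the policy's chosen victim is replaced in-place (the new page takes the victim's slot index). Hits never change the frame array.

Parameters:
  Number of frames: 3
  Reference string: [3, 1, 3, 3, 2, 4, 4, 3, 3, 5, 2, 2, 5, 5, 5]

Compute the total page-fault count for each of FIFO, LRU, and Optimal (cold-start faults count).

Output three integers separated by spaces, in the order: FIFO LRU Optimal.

--- FIFO ---
  step 0: ref 3 -> FAULT, frames=[3,-,-] (faults so far: 1)
  step 1: ref 1 -> FAULT, frames=[3,1,-] (faults so far: 2)
  step 2: ref 3 -> HIT, frames=[3,1,-] (faults so far: 2)
  step 3: ref 3 -> HIT, frames=[3,1,-] (faults so far: 2)
  step 4: ref 2 -> FAULT, frames=[3,1,2] (faults so far: 3)
  step 5: ref 4 -> FAULT, evict 3, frames=[4,1,2] (faults so far: 4)
  step 6: ref 4 -> HIT, frames=[4,1,2] (faults so far: 4)
  step 7: ref 3 -> FAULT, evict 1, frames=[4,3,2] (faults so far: 5)
  step 8: ref 3 -> HIT, frames=[4,3,2] (faults so far: 5)
  step 9: ref 5 -> FAULT, evict 2, frames=[4,3,5] (faults so far: 6)
  step 10: ref 2 -> FAULT, evict 4, frames=[2,3,5] (faults so far: 7)
  step 11: ref 2 -> HIT, frames=[2,3,5] (faults so far: 7)
  step 12: ref 5 -> HIT, frames=[2,3,5] (faults so far: 7)
  step 13: ref 5 -> HIT, frames=[2,3,5] (faults so far: 7)
  step 14: ref 5 -> HIT, frames=[2,3,5] (faults so far: 7)
  FIFO total faults: 7
--- LRU ---
  step 0: ref 3 -> FAULT, frames=[3,-,-] (faults so far: 1)
  step 1: ref 1 -> FAULT, frames=[3,1,-] (faults so far: 2)
  step 2: ref 3 -> HIT, frames=[3,1,-] (faults so far: 2)
  step 3: ref 3 -> HIT, frames=[3,1,-] (faults so far: 2)
  step 4: ref 2 -> FAULT, frames=[3,1,2] (faults so far: 3)
  step 5: ref 4 -> FAULT, evict 1, frames=[3,4,2] (faults so far: 4)
  step 6: ref 4 -> HIT, frames=[3,4,2] (faults so far: 4)
  step 7: ref 3 -> HIT, frames=[3,4,2] (faults so far: 4)
  step 8: ref 3 -> HIT, frames=[3,4,2] (faults so far: 4)
  step 9: ref 5 -> FAULT, evict 2, frames=[3,4,5] (faults so far: 5)
  step 10: ref 2 -> FAULT, evict 4, frames=[3,2,5] (faults so far: 6)
  step 11: ref 2 -> HIT, frames=[3,2,5] (faults so far: 6)
  step 12: ref 5 -> HIT, frames=[3,2,5] (faults so far: 6)
  step 13: ref 5 -> HIT, frames=[3,2,5] (faults so far: 6)
  step 14: ref 5 -> HIT, frames=[3,2,5] (faults so far: 6)
  LRU total faults: 6
--- Optimal ---
  step 0: ref 3 -> FAULT, frames=[3,-,-] (faults so far: 1)
  step 1: ref 1 -> FAULT, frames=[3,1,-] (faults so far: 2)
  step 2: ref 3 -> HIT, frames=[3,1,-] (faults so far: 2)
  step 3: ref 3 -> HIT, frames=[3,1,-] (faults so far: 2)
  step 4: ref 2 -> FAULT, frames=[3,1,2] (faults so far: 3)
  step 5: ref 4 -> FAULT, evict 1, frames=[3,4,2] (faults so far: 4)
  step 6: ref 4 -> HIT, frames=[3,4,2] (faults so far: 4)
  step 7: ref 3 -> HIT, frames=[3,4,2] (faults so far: 4)
  step 8: ref 3 -> HIT, frames=[3,4,2] (faults so far: 4)
  step 9: ref 5 -> FAULT, evict 3, frames=[5,4,2] (faults so far: 5)
  step 10: ref 2 -> HIT, frames=[5,4,2] (faults so far: 5)
  step 11: ref 2 -> HIT, frames=[5,4,2] (faults so far: 5)
  step 12: ref 5 -> HIT, frames=[5,4,2] (faults so far: 5)
  step 13: ref 5 -> HIT, frames=[5,4,2] (faults so far: 5)
  step 14: ref 5 -> HIT, frames=[5,4,2] (faults so far: 5)
  Optimal total faults: 5

Answer: 7 6 5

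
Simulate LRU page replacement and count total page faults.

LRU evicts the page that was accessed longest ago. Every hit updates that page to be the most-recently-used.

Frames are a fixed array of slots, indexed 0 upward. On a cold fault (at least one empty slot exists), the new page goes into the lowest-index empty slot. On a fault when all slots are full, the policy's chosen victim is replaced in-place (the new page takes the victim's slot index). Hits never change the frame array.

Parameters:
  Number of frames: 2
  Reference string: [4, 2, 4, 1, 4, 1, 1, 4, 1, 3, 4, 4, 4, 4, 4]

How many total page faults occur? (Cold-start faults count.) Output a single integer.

Step 0: ref 4 → FAULT, frames=[4,-]
Step 1: ref 2 → FAULT, frames=[4,2]
Step 2: ref 4 → HIT, frames=[4,2]
Step 3: ref 1 → FAULT (evict 2), frames=[4,1]
Step 4: ref 4 → HIT, frames=[4,1]
Step 5: ref 1 → HIT, frames=[4,1]
Step 6: ref 1 → HIT, frames=[4,1]
Step 7: ref 4 → HIT, frames=[4,1]
Step 8: ref 1 → HIT, frames=[4,1]
Step 9: ref 3 → FAULT (evict 4), frames=[3,1]
Step 10: ref 4 → FAULT (evict 1), frames=[3,4]
Step 11: ref 4 → HIT, frames=[3,4]
Step 12: ref 4 → HIT, frames=[3,4]
Step 13: ref 4 → HIT, frames=[3,4]
Step 14: ref 4 → HIT, frames=[3,4]
Total faults: 5

Answer: 5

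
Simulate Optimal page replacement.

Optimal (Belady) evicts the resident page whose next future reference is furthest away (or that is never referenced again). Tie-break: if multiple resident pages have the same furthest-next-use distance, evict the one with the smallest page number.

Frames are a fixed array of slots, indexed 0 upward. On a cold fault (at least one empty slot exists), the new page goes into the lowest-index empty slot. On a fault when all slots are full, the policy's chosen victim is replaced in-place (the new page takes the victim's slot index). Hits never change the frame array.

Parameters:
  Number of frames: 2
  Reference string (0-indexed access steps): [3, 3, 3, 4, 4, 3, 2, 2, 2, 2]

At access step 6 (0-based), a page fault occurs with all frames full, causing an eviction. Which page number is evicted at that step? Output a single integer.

Step 0: ref 3 -> FAULT, frames=[3,-]
Step 1: ref 3 -> HIT, frames=[3,-]
Step 2: ref 3 -> HIT, frames=[3,-]
Step 3: ref 4 -> FAULT, frames=[3,4]
Step 4: ref 4 -> HIT, frames=[3,4]
Step 5: ref 3 -> HIT, frames=[3,4]
Step 6: ref 2 -> FAULT, evict 3, frames=[2,4]
At step 6: evicted page 3

Answer: 3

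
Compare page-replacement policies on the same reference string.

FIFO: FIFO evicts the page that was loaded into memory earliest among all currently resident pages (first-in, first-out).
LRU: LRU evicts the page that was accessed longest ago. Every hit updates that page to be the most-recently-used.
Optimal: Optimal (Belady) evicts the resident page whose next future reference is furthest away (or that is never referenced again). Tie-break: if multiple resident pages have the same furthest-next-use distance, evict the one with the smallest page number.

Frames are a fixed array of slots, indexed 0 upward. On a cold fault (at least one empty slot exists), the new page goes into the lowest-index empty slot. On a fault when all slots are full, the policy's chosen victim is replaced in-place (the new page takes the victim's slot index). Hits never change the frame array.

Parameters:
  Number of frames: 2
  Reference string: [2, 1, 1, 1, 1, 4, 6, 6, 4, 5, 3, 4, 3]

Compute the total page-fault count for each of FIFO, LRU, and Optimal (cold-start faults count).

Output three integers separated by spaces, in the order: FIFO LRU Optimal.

--- FIFO ---
  step 0: ref 2 -> FAULT, frames=[2,-] (faults so far: 1)
  step 1: ref 1 -> FAULT, frames=[2,1] (faults so far: 2)
  step 2: ref 1 -> HIT, frames=[2,1] (faults so far: 2)
  step 3: ref 1 -> HIT, frames=[2,1] (faults so far: 2)
  step 4: ref 1 -> HIT, frames=[2,1] (faults so far: 2)
  step 5: ref 4 -> FAULT, evict 2, frames=[4,1] (faults so far: 3)
  step 6: ref 6 -> FAULT, evict 1, frames=[4,6] (faults so far: 4)
  step 7: ref 6 -> HIT, frames=[4,6] (faults so far: 4)
  step 8: ref 4 -> HIT, frames=[4,6] (faults so far: 4)
  step 9: ref 5 -> FAULT, evict 4, frames=[5,6] (faults so far: 5)
  step 10: ref 3 -> FAULT, evict 6, frames=[5,3] (faults so far: 6)
  step 11: ref 4 -> FAULT, evict 5, frames=[4,3] (faults so far: 7)
  step 12: ref 3 -> HIT, frames=[4,3] (faults so far: 7)
  FIFO total faults: 7
--- LRU ---
  step 0: ref 2 -> FAULT, frames=[2,-] (faults so far: 1)
  step 1: ref 1 -> FAULT, frames=[2,1] (faults so far: 2)
  step 2: ref 1 -> HIT, frames=[2,1] (faults so far: 2)
  step 3: ref 1 -> HIT, frames=[2,1] (faults so far: 2)
  step 4: ref 1 -> HIT, frames=[2,1] (faults so far: 2)
  step 5: ref 4 -> FAULT, evict 2, frames=[4,1] (faults so far: 3)
  step 6: ref 6 -> FAULT, evict 1, frames=[4,6] (faults so far: 4)
  step 7: ref 6 -> HIT, frames=[4,6] (faults so far: 4)
  step 8: ref 4 -> HIT, frames=[4,6] (faults so far: 4)
  step 9: ref 5 -> FAULT, evict 6, frames=[4,5] (faults so far: 5)
  step 10: ref 3 -> FAULT, evict 4, frames=[3,5] (faults so far: 6)
  step 11: ref 4 -> FAULT, evict 5, frames=[3,4] (faults so far: 7)
  step 12: ref 3 -> HIT, frames=[3,4] (faults so far: 7)
  LRU total faults: 7
--- Optimal ---
  step 0: ref 2 -> FAULT, frames=[2,-] (faults so far: 1)
  step 1: ref 1 -> FAULT, frames=[2,1] (faults so far: 2)
  step 2: ref 1 -> HIT, frames=[2,1] (faults so far: 2)
  step 3: ref 1 -> HIT, frames=[2,1] (faults so far: 2)
  step 4: ref 1 -> HIT, frames=[2,1] (faults so far: 2)
  step 5: ref 4 -> FAULT, evict 1, frames=[2,4] (faults so far: 3)
  step 6: ref 6 -> FAULT, evict 2, frames=[6,4] (faults so far: 4)
  step 7: ref 6 -> HIT, frames=[6,4] (faults so far: 4)
  step 8: ref 4 -> HIT, frames=[6,4] (faults so far: 4)
  step 9: ref 5 -> FAULT, evict 6, frames=[5,4] (faults so far: 5)
  step 10: ref 3 -> FAULT, evict 5, frames=[3,4] (faults so far: 6)
  step 11: ref 4 -> HIT, frames=[3,4] (faults so far: 6)
  step 12: ref 3 -> HIT, frames=[3,4] (faults so far: 6)
  Optimal total faults: 6

Answer: 7 7 6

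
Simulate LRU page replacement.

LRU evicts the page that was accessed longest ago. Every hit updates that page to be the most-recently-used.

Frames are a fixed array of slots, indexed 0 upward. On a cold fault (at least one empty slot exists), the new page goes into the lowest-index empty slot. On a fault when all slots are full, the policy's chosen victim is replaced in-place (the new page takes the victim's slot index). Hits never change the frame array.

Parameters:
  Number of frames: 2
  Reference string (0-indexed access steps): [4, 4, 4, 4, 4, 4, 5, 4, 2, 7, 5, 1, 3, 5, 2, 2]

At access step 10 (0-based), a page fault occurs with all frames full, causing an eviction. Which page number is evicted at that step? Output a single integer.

Answer: 2

Derivation:
Step 0: ref 4 -> FAULT, frames=[4,-]
Step 1: ref 4 -> HIT, frames=[4,-]
Step 2: ref 4 -> HIT, frames=[4,-]
Step 3: ref 4 -> HIT, frames=[4,-]
Step 4: ref 4 -> HIT, frames=[4,-]
Step 5: ref 4 -> HIT, frames=[4,-]
Step 6: ref 5 -> FAULT, frames=[4,5]
Step 7: ref 4 -> HIT, frames=[4,5]
Step 8: ref 2 -> FAULT, evict 5, frames=[4,2]
Step 9: ref 7 -> FAULT, evict 4, frames=[7,2]
Step 10: ref 5 -> FAULT, evict 2, frames=[7,5]
At step 10: evicted page 2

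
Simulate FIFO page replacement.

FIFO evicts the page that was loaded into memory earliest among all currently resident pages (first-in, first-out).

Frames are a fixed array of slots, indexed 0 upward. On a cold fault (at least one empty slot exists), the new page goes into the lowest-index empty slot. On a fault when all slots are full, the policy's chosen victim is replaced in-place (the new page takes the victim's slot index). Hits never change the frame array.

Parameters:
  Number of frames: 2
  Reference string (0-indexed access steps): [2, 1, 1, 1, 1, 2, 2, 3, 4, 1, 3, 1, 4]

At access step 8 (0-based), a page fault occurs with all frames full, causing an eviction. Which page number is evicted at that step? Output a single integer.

Step 0: ref 2 -> FAULT, frames=[2,-]
Step 1: ref 1 -> FAULT, frames=[2,1]
Step 2: ref 1 -> HIT, frames=[2,1]
Step 3: ref 1 -> HIT, frames=[2,1]
Step 4: ref 1 -> HIT, frames=[2,1]
Step 5: ref 2 -> HIT, frames=[2,1]
Step 6: ref 2 -> HIT, frames=[2,1]
Step 7: ref 3 -> FAULT, evict 2, frames=[3,1]
Step 8: ref 4 -> FAULT, evict 1, frames=[3,4]
At step 8: evicted page 1

Answer: 1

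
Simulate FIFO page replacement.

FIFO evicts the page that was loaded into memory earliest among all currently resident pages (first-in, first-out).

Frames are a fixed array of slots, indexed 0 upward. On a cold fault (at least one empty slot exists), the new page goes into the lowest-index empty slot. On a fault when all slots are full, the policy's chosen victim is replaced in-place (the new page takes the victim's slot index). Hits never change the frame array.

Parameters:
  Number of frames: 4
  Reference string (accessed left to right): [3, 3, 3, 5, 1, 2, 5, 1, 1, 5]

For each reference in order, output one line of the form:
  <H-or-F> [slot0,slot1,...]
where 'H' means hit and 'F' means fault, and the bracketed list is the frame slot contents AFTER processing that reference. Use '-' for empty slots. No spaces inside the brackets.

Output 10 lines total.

F [3,-,-,-]
H [3,-,-,-]
H [3,-,-,-]
F [3,5,-,-]
F [3,5,1,-]
F [3,5,1,2]
H [3,5,1,2]
H [3,5,1,2]
H [3,5,1,2]
H [3,5,1,2]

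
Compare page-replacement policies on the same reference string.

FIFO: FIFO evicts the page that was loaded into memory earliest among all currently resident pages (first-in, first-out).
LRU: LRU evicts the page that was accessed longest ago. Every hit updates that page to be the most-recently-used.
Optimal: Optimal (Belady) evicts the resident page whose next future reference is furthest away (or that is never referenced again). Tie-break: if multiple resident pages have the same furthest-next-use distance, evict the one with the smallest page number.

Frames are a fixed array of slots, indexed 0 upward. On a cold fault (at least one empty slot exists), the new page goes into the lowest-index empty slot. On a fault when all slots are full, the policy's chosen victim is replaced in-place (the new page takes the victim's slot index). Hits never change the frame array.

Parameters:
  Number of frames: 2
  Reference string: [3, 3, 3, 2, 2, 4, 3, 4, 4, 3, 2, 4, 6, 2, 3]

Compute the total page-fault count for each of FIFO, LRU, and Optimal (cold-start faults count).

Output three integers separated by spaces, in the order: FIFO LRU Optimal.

--- FIFO ---
  step 0: ref 3 -> FAULT, frames=[3,-] (faults so far: 1)
  step 1: ref 3 -> HIT, frames=[3,-] (faults so far: 1)
  step 2: ref 3 -> HIT, frames=[3,-] (faults so far: 1)
  step 3: ref 2 -> FAULT, frames=[3,2] (faults so far: 2)
  step 4: ref 2 -> HIT, frames=[3,2] (faults so far: 2)
  step 5: ref 4 -> FAULT, evict 3, frames=[4,2] (faults so far: 3)
  step 6: ref 3 -> FAULT, evict 2, frames=[4,3] (faults so far: 4)
  step 7: ref 4 -> HIT, frames=[4,3] (faults so far: 4)
  step 8: ref 4 -> HIT, frames=[4,3] (faults so far: 4)
  step 9: ref 3 -> HIT, frames=[4,3] (faults so far: 4)
  step 10: ref 2 -> FAULT, evict 4, frames=[2,3] (faults so far: 5)
  step 11: ref 4 -> FAULT, evict 3, frames=[2,4] (faults so far: 6)
  step 12: ref 6 -> FAULT, evict 2, frames=[6,4] (faults so far: 7)
  step 13: ref 2 -> FAULT, evict 4, frames=[6,2] (faults so far: 8)
  step 14: ref 3 -> FAULT, evict 6, frames=[3,2] (faults so far: 9)
  FIFO total faults: 9
--- LRU ---
  step 0: ref 3 -> FAULT, frames=[3,-] (faults so far: 1)
  step 1: ref 3 -> HIT, frames=[3,-] (faults so far: 1)
  step 2: ref 3 -> HIT, frames=[3,-] (faults so far: 1)
  step 3: ref 2 -> FAULT, frames=[3,2] (faults so far: 2)
  step 4: ref 2 -> HIT, frames=[3,2] (faults so far: 2)
  step 5: ref 4 -> FAULT, evict 3, frames=[4,2] (faults so far: 3)
  step 6: ref 3 -> FAULT, evict 2, frames=[4,3] (faults so far: 4)
  step 7: ref 4 -> HIT, frames=[4,3] (faults so far: 4)
  step 8: ref 4 -> HIT, frames=[4,3] (faults so far: 4)
  step 9: ref 3 -> HIT, frames=[4,3] (faults so far: 4)
  step 10: ref 2 -> FAULT, evict 4, frames=[2,3] (faults so far: 5)
  step 11: ref 4 -> FAULT, evict 3, frames=[2,4] (faults so far: 6)
  step 12: ref 6 -> FAULT, evict 2, frames=[6,4] (faults so far: 7)
  step 13: ref 2 -> FAULT, evict 4, frames=[6,2] (faults so far: 8)
  step 14: ref 3 -> FAULT, evict 6, frames=[3,2] (faults so far: 9)
  LRU total faults: 9
--- Optimal ---
  step 0: ref 3 -> FAULT, frames=[3,-] (faults so far: 1)
  step 1: ref 3 -> HIT, frames=[3,-] (faults so far: 1)
  step 2: ref 3 -> HIT, frames=[3,-] (faults so far: 1)
  step 3: ref 2 -> FAULT, frames=[3,2] (faults so far: 2)
  step 4: ref 2 -> HIT, frames=[3,2] (faults so far: 2)
  step 5: ref 4 -> FAULT, evict 2, frames=[3,4] (faults so far: 3)
  step 6: ref 3 -> HIT, frames=[3,4] (faults so far: 3)
  step 7: ref 4 -> HIT, frames=[3,4] (faults so far: 3)
  step 8: ref 4 -> HIT, frames=[3,4] (faults so far: 3)
  step 9: ref 3 -> HIT, frames=[3,4] (faults so far: 3)
  step 10: ref 2 -> FAULT, evict 3, frames=[2,4] (faults so far: 4)
  step 11: ref 4 -> HIT, frames=[2,4] (faults so far: 4)
  step 12: ref 6 -> FAULT, evict 4, frames=[2,6] (faults so far: 5)
  step 13: ref 2 -> HIT, frames=[2,6] (faults so far: 5)
  step 14: ref 3 -> FAULT, evict 2, frames=[3,6] (faults so far: 6)
  Optimal total faults: 6

Answer: 9 9 6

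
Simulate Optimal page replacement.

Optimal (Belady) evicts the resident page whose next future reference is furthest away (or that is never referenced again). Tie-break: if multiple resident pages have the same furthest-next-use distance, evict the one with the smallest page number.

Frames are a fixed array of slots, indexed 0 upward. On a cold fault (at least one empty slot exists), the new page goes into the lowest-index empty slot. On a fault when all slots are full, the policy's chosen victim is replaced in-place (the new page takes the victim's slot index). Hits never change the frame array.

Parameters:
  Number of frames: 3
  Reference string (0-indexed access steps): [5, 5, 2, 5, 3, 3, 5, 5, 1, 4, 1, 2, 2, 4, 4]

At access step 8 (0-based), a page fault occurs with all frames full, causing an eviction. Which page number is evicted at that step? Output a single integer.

Step 0: ref 5 -> FAULT, frames=[5,-,-]
Step 1: ref 5 -> HIT, frames=[5,-,-]
Step 2: ref 2 -> FAULT, frames=[5,2,-]
Step 3: ref 5 -> HIT, frames=[5,2,-]
Step 4: ref 3 -> FAULT, frames=[5,2,3]
Step 5: ref 3 -> HIT, frames=[5,2,3]
Step 6: ref 5 -> HIT, frames=[5,2,3]
Step 7: ref 5 -> HIT, frames=[5,2,3]
Step 8: ref 1 -> FAULT, evict 3, frames=[5,2,1]
At step 8: evicted page 3

Answer: 3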